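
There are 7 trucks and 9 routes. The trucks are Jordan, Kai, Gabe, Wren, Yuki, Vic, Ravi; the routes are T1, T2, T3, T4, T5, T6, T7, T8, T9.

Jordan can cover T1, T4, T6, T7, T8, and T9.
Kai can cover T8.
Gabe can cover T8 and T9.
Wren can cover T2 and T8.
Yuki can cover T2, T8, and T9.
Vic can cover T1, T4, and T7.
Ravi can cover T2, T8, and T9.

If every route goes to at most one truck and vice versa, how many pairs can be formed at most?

For example, pair Jordan→T4, Kai→T8, Gabe→T9, Wren→T2, Vic→T7.
The set {Kai, Gabe, Wren, Yuki, Ravi} has only 3 neighbours ({T2, T8, T9}), so by Hall's theorem at most 5 of the 7 trucks can be matched.

5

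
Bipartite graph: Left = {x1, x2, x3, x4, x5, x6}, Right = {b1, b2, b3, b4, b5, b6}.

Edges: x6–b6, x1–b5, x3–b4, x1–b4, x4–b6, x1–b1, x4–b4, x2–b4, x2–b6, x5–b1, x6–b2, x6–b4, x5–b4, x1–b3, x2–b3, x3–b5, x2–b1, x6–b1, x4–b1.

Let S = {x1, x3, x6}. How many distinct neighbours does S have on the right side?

The union of neighbours of {x1, x3, x6} is {b1, b2, b3, b4, b5, b6}, which has 6 elements.
Since |N(S)| = 6 ≥ |S| = 3, Hall's condition holds for this subset.

6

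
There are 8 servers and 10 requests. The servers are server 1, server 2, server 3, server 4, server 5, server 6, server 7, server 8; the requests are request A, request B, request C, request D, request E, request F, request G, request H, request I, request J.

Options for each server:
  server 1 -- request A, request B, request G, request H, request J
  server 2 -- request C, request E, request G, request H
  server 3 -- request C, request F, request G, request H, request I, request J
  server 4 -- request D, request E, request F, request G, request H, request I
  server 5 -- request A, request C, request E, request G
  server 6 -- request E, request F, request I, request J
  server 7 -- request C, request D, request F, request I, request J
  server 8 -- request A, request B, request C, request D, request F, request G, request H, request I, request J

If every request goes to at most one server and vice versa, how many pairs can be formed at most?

8

A valid assignment of size 8: server 1-request G, server 2-request C, server 3-request F, server 4-request I, server 5-request A, server 6-request E, server 7-request J, server 8-request H.
All 8 servers are matched, so no larger matching exists.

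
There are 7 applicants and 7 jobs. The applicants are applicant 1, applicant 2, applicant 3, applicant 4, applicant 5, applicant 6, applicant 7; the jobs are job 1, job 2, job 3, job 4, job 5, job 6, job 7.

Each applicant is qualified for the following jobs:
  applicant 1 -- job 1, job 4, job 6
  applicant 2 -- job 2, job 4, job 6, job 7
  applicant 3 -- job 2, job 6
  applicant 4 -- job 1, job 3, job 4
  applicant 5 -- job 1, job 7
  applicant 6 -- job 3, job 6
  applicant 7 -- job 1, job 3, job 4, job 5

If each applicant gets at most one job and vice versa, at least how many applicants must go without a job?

A valid assignment of size 7: applicant 1–job 6, applicant 2–job 4, applicant 3–job 2, applicant 4–job 1, applicant 5–job 7, applicant 6–job 3, applicant 7–job 5.
All 7 applicants are matched, so no larger matching exists.
That matches 7 of the 7, leaving 0 unmatched; no matching can do better.

0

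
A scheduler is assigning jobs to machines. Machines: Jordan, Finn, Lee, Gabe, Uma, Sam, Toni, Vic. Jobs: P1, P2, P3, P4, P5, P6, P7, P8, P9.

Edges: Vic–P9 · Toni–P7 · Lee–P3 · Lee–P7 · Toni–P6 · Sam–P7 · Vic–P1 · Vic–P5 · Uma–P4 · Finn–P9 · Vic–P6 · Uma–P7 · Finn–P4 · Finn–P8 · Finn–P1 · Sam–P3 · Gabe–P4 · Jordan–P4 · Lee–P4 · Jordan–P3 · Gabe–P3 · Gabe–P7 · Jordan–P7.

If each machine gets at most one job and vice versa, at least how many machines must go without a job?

2

One maximum matching: Jordan–P3, Finn–P8, Lee–P4, Gabe–P7, Toni–P6, Vic–P1.
The set {Jordan, Lee, Gabe, Uma, Sam} has only 3 neighbours ({P3, P4, P7}), so by Hall's theorem at most 6 of the 8 machines can be matched.
That matches 6 of the 8, leaving 2 unmatched; no matching can do better.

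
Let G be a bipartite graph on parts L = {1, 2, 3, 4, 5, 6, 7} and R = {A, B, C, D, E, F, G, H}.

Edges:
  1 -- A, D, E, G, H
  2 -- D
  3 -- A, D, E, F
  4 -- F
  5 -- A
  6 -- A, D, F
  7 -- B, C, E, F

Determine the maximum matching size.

6

One maximum matching: 1-G, 2-D, 3-E, 4-F, 5-A, 7-B.
The set {2, 4, 5, 6} has only 3 neighbours ({A, D, F}), so by Hall's theorem at most 6 of the 7 left vertices can be matched.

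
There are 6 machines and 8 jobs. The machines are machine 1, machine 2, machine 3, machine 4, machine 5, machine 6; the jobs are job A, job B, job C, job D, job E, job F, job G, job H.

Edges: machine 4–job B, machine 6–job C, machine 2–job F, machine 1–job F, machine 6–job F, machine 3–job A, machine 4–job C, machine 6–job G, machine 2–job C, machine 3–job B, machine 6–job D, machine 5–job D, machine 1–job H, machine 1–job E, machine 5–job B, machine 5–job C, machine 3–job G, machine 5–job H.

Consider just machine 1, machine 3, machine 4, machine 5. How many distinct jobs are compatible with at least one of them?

8

The union of neighbours of {machine 1, machine 3, machine 4, machine 5} is {job A, job B, job C, job D, job E, job F, job G, job H}, which has 8 elements.
Since |N(S)| = 8 ≥ |S| = 4, Hall's condition holds for this subset.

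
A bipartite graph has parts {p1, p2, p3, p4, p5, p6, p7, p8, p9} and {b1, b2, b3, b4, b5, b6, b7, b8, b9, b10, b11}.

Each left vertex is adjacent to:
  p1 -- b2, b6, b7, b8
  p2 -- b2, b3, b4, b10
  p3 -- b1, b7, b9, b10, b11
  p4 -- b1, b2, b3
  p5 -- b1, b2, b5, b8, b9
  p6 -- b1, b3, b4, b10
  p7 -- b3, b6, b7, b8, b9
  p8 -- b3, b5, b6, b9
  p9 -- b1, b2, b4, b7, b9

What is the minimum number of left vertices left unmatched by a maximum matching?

0

For example, pair p1-b8, p2-b2, p3-b1, p4-b3, p5-b5, p6-b4, p7-b9, p8-b6, p9-b7.
This saturates every left vertex, so 9 is the maximum.
That matches 9 of the 9, leaving 0 unmatched; no matching can do better.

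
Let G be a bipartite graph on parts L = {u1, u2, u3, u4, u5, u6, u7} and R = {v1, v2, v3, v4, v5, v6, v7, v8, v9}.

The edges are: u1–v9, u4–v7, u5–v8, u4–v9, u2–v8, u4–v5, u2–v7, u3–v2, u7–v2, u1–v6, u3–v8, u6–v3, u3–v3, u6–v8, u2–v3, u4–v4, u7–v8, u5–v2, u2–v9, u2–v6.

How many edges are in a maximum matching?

6

A valid assignment of size 6: u1–v9, u2–v6, u3–v2, u4–v7, u5–v8, u6–v3.
The set {u3, u5, u6, u7} has only 3 neighbours ({v2, v3, v8}), so by Hall's theorem at most 6 of the 7 left vertices can be matched.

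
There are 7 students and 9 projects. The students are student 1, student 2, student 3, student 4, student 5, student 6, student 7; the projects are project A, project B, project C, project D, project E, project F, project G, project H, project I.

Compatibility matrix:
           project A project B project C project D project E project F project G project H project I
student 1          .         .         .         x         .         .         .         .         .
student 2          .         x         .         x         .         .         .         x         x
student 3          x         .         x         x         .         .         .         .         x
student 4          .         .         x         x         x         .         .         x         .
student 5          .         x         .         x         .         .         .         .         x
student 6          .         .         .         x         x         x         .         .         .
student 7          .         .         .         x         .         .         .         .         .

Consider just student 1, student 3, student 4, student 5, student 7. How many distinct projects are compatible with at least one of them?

The union of neighbours of {student 1, student 3, student 4, student 5, student 7} is {project A, project B, project C, project D, project E, project H, project I}, which has 7 elements.
Since |N(S)| = 7 ≥ |S| = 5, Hall's condition holds for this subset.

7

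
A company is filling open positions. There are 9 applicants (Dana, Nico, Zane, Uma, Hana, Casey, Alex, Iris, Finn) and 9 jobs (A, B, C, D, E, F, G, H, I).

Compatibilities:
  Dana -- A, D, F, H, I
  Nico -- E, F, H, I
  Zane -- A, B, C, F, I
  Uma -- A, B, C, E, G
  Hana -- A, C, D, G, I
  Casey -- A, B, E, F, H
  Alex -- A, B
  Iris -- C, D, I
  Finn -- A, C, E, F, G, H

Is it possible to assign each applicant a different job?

For example, pair Dana-H, Nico-I, Zane-F, Uma-A, Hana-D, Casey-E, Alex-B, Iris-C, Finn-G.
All 9 applicants are covered.

Yes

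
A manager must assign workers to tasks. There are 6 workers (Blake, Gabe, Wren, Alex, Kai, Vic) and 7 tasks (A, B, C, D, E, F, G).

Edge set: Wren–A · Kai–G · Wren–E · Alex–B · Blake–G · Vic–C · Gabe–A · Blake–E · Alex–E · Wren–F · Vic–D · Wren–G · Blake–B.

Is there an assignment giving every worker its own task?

A valid assignment of size 6: Blake–E, Gabe–A, Wren–F, Alex–B, Kai–G, Vic–C.
All 6 workers are covered.

Yes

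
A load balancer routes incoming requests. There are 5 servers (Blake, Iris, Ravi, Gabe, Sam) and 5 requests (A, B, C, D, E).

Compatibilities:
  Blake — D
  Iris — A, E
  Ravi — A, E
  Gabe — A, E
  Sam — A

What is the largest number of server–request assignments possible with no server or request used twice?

One maximum matching: Blake-D, Iris-A, Ravi-E.
The set {Iris, Ravi, Gabe, Sam} has only 2 neighbours ({A, E}), so by Hall's theorem at most 3 of the 5 servers can be matched.

3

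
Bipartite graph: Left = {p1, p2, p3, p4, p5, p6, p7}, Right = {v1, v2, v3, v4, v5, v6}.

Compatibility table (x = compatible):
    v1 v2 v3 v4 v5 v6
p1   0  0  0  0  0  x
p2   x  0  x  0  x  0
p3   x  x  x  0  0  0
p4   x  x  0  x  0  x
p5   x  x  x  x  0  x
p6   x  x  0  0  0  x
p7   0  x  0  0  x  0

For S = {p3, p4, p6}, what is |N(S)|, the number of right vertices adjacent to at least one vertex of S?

5

The union of neighbours of {p3, p4, p6} is {v1, v2, v3, v4, v6}, which has 5 elements.
Since |N(S)| = 5 ≥ |S| = 3, Hall's condition holds for this subset.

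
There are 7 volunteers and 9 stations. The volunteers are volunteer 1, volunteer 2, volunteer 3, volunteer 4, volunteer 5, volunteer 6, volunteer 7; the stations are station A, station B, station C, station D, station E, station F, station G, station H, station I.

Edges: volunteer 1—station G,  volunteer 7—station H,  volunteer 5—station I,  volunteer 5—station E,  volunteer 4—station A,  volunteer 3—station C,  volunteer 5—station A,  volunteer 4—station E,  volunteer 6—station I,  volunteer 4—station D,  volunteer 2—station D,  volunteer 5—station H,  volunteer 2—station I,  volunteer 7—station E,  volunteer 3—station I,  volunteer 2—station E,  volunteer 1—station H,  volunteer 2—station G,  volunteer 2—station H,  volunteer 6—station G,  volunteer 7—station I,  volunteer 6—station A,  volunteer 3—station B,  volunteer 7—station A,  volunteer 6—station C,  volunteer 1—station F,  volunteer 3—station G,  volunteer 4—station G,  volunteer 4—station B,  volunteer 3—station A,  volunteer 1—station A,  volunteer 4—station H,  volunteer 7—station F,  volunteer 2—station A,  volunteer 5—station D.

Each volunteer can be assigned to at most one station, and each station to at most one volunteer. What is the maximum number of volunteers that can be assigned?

7

One maximum matching: volunteer 1-station A, volunteer 2-station G, volunteer 3-station B, volunteer 4-station H, volunteer 5-station D, volunteer 6-station C, volunteer 7-station I.
All 7 volunteers are matched, so no larger matching exists.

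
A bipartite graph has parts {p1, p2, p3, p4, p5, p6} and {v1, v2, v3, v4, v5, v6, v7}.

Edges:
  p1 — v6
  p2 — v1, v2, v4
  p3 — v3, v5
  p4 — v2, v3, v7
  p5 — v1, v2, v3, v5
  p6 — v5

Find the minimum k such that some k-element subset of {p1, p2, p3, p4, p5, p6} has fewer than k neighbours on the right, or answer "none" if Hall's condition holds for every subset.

none

A matching saturating every left vertex exists, for instance p1→v6, p2→v1, p3→v3, p4→v7, p5→v2, p6→v5.
By Hall's marriage theorem, this means |N(S)| ≥ |S| for every subset S, so no violating subset exists.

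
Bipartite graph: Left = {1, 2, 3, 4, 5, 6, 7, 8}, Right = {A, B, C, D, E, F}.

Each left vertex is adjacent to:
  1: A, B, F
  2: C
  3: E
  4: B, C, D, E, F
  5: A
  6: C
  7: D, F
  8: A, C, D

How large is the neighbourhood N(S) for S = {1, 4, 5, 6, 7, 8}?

6

The union of neighbours of {1, 4, 5, 6, 7, 8} is {A, B, C, D, E, F}, which has 6 elements.
Since |N(S)| = 6 ≥ |S| = 6, Hall's condition holds for this subset.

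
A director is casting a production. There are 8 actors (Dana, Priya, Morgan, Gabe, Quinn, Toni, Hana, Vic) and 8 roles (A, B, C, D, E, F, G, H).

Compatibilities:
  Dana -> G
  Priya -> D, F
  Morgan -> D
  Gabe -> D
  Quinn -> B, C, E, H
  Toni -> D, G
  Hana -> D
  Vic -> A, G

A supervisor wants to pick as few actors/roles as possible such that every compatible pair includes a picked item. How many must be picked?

5

The 5 edges Dana–G, Priya–F, Morgan–D, Quinn–B, Vic–A form a matching, so any vertex cover needs at least 5 vertices (one per matched edge).
Conversely {Priya, Quinn, Vic, D, G} meets every edge and has exactly 5 vertices, so 5 is optimal.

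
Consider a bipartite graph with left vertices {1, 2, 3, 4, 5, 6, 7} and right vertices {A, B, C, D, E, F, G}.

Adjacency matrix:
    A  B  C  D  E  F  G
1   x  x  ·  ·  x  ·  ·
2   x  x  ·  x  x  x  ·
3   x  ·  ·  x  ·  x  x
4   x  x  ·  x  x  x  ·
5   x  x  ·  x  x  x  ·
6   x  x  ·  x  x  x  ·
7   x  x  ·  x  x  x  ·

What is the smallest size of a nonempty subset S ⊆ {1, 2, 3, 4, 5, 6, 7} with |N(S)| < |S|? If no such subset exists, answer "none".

Take S = {1, 2, 4, 5, 6, 7}. Its neighbourhood is {A, B, D, E, F}, so |N(S)| = 5 < |S| = 6.
Every subset of size less than 6 has at least as many neighbours as members, so 6 is the minimum.

6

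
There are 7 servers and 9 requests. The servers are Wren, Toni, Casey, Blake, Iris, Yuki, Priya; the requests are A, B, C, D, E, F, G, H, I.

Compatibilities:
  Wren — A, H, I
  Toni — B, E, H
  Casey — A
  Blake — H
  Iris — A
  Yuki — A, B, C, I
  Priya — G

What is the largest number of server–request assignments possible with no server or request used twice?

A valid assignment of size 6: Wren→I, Toni→E, Casey→A, Blake→H, Yuki→B, Priya→G.
The set {Casey, Iris} has only 1 neighbour ({A}), so by Hall's theorem at most 6 of the 7 servers can be matched.

6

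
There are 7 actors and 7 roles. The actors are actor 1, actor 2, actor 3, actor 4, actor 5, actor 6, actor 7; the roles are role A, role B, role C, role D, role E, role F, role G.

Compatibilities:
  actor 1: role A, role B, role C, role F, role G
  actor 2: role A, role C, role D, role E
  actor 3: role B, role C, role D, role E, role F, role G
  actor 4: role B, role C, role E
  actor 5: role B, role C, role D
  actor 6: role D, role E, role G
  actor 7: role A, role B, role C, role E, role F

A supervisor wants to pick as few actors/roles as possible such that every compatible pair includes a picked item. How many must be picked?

7

A maximum matching has 7 edges (e.g. actor 1–role F, actor 2–role A, actor 3–role G, actor 4–role E, actor 5–role B, actor 6–role D, actor 7–role C).
By König's theorem the minimum vertex cover has the same size. One such cover is {actor 1, actor 2, actor 3, actor 4, actor 5, actor 6, actor 7}.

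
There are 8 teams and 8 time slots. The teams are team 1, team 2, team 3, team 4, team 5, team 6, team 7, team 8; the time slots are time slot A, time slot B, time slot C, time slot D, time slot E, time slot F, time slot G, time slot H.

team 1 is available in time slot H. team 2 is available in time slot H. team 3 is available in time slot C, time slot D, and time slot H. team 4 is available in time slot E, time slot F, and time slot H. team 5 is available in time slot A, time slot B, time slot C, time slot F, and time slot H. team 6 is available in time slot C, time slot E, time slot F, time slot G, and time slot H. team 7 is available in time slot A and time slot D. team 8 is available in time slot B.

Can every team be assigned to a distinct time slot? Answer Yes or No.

The set {team 1, team 2} has only 1 neighbour ({time slot H}), so by Hall's theorem at most 7 of the 8 teams can be matched.
Hence no matching covers every team.

No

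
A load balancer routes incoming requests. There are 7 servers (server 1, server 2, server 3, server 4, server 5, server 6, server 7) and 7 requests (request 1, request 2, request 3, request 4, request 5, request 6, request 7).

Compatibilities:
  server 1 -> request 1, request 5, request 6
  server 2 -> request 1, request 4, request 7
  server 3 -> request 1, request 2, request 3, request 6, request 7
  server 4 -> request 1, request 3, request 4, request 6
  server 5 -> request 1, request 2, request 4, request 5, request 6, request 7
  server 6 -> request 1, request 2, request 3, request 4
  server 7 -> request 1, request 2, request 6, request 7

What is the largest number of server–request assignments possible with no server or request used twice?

A valid assignment of size 7: server 1→request 5, server 2→request 1, server 3→request 6, server 4→request 4, server 5→request 2, server 6→request 3, server 7→request 7.
This saturates every server, so 7 is the maximum.

7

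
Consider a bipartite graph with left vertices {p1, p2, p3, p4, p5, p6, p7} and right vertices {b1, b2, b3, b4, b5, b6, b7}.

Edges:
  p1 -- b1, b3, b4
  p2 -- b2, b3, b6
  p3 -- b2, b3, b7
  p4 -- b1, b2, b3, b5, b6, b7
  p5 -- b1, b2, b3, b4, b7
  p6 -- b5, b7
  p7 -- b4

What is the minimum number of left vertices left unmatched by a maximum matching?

For example, pair p1→b3, p2→b2, p3→b7, p4→b6, p5→b1, p6→b5, p7→b4.
All 7 left vertices are matched, so no larger matching exists.
That matches 7 of the 7, leaving 0 unmatched; no matching can do better.

0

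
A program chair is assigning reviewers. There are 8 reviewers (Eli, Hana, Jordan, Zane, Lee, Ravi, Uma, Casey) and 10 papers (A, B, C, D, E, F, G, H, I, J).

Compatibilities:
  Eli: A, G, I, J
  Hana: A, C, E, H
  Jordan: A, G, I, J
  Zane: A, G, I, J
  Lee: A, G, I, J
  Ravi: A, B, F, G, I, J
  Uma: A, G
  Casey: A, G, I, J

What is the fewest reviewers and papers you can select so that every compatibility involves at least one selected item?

6

{Hana, Ravi, A, G, I, J} is a vertex cover of size 6: every edge has an endpoint in this set.
No smaller cover exists because Eli–A, Hana–E, Jordan–G, Zane–J, Lee–I, Ravi–B is a matching of size 6, and a cover must include an endpoint of each of these disjoint edges (König's theorem).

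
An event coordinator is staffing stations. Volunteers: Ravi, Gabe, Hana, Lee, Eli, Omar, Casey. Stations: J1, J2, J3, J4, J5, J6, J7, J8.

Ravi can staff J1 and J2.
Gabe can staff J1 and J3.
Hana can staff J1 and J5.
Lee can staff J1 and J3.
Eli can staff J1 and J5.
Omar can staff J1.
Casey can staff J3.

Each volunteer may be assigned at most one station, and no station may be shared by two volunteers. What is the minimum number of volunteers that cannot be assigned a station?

3

One maximum matching: Ravi→J2, Gabe→J1, Hana→J5, Lee→J3.
The set {Gabe, Hana, Lee, Eli, Omar, Casey} has only 3 neighbours ({J1, J3, J5}), so by Hall's theorem at most 4 of the 7 volunteers can be matched.
That matches 4 of the 7, leaving 3 unmatched; no matching can do better.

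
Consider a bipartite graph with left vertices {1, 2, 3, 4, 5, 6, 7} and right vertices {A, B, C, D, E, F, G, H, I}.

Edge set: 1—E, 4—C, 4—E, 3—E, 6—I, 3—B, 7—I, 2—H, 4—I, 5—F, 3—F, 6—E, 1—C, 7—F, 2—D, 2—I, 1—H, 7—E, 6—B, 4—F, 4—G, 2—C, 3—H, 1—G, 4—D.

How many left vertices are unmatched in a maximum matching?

0

For example, pair 1-C, 2-D, 3-H, 4-G, 5-F, 6-B, 7-E.
All 7 left vertices are matched, so no larger matching exists.
That matches 7 of the 7, leaving 0 unmatched; no matching can do better.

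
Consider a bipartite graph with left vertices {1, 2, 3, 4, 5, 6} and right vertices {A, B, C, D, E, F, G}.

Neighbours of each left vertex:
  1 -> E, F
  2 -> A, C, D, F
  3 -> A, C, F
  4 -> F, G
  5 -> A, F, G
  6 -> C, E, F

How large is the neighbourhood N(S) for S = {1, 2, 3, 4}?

The union of neighbours of {1, 2, 3, 4} is {A, C, D, E, F, G}, which has 6 elements.
Since |N(S)| = 6 ≥ |S| = 4, Hall's condition holds for this subset.

6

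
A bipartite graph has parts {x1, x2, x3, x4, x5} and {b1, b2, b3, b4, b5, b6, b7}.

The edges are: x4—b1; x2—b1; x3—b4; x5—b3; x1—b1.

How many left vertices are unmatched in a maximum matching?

One maximum matching: x1→b1, x3→b4, x5→b3.
The set {x1, x2, x4} has only 1 neighbour ({b1}), so by Hall's theorem at most 3 of the 5 left vertices can be matched.
That matches 3 of the 5, leaving 2 unmatched; no matching can do better.

2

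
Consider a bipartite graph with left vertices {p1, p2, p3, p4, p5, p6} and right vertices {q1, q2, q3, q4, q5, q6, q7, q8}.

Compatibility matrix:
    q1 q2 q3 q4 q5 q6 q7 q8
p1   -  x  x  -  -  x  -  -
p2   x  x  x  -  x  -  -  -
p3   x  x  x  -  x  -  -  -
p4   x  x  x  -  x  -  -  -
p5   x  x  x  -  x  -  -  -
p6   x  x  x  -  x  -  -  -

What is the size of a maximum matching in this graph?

5

One maximum matching: p1→q6, p2→q1, p3→q3, p4→q5, p5→q2.
The set {p2, p3, p4, p5, p6} has only 4 neighbours ({q1, q2, q3, q5}), so by Hall's theorem at most 5 of the 6 left vertices can be matched.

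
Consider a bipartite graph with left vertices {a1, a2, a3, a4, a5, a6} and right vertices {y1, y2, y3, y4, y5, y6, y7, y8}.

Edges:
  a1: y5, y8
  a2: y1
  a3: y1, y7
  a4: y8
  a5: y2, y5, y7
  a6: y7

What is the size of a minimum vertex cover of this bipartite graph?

A maximum matching has 5 edges (e.g. a1–y5, a2–y1, a3–y7, a4–y8, a5–y2).
By König's theorem the minimum vertex cover has the same size. One such cover is {a1, a4, a5, y1, y7}.

5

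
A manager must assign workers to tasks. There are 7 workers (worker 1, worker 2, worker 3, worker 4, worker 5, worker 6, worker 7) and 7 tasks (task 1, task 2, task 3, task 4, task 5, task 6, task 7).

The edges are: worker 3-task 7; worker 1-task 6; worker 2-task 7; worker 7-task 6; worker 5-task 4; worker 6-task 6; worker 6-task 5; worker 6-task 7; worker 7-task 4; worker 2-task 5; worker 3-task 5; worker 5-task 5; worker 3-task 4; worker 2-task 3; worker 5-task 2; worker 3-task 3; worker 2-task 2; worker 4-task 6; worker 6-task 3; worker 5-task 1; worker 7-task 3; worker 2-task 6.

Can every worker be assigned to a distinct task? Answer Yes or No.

No

The set {worker 1, worker 4} has only 1 neighbour ({task 6}), so by Hall's theorem at most 6 of the 7 workers can be matched.
Hence no matching covers every worker.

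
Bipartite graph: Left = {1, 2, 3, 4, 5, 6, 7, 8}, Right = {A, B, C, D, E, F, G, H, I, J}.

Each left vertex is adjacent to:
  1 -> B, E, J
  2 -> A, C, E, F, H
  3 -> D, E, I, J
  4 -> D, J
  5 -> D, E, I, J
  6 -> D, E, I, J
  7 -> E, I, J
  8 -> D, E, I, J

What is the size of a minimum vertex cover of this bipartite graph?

A maximum matching has 6 edges (e.g. 1–B, 2–A, 3–I, 4–D, 5–J, 6–E).
By König's theorem the minimum vertex cover has the same size. One such cover is {1, 2, D, E, I, J}.

6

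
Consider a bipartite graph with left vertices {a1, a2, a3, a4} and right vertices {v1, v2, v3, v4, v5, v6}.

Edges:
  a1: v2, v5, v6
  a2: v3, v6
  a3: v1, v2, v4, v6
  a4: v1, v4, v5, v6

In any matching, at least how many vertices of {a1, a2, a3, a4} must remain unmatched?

A valid assignment of size 4: a1-v2, a2-v3, a3-v1, a4-v6.
This saturates every left vertex, so 4 is the maximum.
That matches 4 of the 4, leaving 0 unmatched; no matching can do better.

0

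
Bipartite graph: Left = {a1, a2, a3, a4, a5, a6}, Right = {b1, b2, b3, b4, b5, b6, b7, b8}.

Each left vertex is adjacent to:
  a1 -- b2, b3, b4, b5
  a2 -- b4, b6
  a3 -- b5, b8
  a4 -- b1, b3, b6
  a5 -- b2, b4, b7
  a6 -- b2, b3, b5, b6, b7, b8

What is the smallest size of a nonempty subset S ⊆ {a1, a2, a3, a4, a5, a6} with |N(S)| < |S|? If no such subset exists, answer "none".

none

A matching saturating every left vertex exists, for instance a1→b3, a2→b6, a3→b5, a4→b1, a5→b4, a6→b7.
By Hall's marriage theorem, this means |N(S)| ≥ |S| for every subset S, so no violating subset exists.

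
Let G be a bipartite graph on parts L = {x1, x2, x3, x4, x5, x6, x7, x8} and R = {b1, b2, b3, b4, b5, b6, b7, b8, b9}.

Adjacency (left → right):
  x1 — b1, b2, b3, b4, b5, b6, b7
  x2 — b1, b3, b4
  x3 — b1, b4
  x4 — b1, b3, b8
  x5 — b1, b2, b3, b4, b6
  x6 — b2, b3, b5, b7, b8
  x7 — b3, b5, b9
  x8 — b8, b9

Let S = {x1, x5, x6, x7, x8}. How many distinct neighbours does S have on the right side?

The union of neighbours of {x1, x5, x6, x7, x8} is {b1, b2, b3, b4, b5, b6, b7, b8, b9}, which has 9 elements.
Since |N(S)| = 9 ≥ |S| = 5, Hall's condition holds for this subset.

9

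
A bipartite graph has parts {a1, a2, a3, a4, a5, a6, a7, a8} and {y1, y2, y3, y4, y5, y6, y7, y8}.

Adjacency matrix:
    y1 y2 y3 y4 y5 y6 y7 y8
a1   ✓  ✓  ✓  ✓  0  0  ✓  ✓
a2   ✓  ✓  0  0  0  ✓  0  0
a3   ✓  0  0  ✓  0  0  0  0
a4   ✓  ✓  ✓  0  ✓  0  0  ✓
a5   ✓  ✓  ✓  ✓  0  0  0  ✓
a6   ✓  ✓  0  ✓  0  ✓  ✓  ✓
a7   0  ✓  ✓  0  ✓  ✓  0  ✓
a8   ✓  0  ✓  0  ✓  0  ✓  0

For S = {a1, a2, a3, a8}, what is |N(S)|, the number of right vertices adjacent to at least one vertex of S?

8

The union of neighbours of {a1, a2, a3, a8} is {y1, y2, y3, y4, y5, y6, y7, y8}, which has 8 elements.
Since |N(S)| = 8 ≥ |S| = 4, Hall's condition holds for this subset.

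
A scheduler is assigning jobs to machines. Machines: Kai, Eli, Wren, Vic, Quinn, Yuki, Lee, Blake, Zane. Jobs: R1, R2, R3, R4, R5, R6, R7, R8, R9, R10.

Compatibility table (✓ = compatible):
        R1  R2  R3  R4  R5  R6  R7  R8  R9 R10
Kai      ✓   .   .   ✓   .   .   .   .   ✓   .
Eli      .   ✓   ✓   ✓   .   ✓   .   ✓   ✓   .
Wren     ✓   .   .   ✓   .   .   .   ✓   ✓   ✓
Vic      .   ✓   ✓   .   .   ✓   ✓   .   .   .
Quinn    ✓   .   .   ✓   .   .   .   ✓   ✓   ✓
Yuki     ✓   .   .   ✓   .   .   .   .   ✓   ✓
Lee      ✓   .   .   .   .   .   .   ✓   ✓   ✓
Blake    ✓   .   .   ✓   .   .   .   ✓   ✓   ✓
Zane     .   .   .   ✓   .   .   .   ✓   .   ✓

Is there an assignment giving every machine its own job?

No

The set {Kai, Wren, Quinn, Yuki, Lee, Blake, Zane} has only 5 neighbours ({R1, R10, R4, R8, R9}), so by Hall's theorem at most 7 of the 9 machines can be matched.
Hence no matching covers every machine.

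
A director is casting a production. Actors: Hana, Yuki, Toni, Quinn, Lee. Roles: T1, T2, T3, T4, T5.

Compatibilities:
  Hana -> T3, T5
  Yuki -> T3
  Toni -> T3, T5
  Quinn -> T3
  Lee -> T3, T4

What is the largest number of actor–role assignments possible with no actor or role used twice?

A valid assignment of size 3: Hana→T5, Yuki→T3, Lee→T4.
The set {Hana, Yuki, Toni, Quinn} has only 2 neighbours ({T3, T5}), so by Hall's theorem at most 3 of the 5 actors can be matched.

3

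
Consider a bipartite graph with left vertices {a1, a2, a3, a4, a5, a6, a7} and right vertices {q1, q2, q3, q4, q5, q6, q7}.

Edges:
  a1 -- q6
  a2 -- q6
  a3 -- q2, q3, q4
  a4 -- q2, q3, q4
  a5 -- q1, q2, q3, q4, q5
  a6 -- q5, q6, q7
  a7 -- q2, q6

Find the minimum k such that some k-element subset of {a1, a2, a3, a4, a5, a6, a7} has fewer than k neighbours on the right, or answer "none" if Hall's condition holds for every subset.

2

Take S = {a1, a2}. Its neighbourhood is {q6}, so |N(S)| = 1 < |S| = 2.
No single vertex violates Hall's condition since each has at least one neighbour, so 2 is the minimum.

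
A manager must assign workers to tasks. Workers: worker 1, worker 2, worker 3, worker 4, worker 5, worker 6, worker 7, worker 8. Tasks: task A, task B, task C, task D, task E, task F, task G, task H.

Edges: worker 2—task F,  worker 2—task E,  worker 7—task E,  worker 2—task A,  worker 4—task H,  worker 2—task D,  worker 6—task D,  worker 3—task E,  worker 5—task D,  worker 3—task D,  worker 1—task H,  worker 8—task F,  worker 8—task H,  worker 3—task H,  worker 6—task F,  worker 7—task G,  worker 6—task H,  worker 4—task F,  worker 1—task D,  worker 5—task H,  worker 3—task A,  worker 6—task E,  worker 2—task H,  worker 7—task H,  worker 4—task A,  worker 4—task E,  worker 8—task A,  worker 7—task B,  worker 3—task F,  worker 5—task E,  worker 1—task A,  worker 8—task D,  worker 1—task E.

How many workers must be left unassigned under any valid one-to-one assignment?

For example, pair worker 1→task H, worker 2→task D, worker 3→task F, worker 4→task A, worker 5→task E, worker 7→task G.
The set {worker 1, worker 2, worker 3, worker 4, worker 5, worker 6, worker 8} has only 5 neighbours ({task A, task D, task E, task F, task H}), so by Hall's theorem at most 6 of the 8 workers can be matched.
That matches 6 of the 8, leaving 2 unmatched; no matching can do better.

2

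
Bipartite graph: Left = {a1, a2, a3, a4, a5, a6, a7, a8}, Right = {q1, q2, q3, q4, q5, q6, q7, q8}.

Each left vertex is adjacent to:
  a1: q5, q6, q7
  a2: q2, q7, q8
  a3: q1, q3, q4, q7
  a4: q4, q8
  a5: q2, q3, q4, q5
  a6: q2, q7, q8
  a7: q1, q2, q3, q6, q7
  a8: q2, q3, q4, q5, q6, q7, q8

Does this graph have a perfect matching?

Yes

For example, pair a1→q5, a2→q2, a3→q1, a4→q4, a5→q3, a6→q8, a7→q7, a8→q6.
Every left vertex is matched, so this is a perfect matching.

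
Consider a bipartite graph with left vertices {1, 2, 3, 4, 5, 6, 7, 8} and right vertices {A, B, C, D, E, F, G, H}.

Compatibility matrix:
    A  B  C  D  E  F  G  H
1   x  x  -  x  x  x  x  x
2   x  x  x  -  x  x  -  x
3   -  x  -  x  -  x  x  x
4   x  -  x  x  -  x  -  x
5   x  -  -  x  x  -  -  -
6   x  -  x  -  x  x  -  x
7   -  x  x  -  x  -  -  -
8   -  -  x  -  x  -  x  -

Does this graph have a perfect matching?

Yes

For example, pair 1-B, 2-F, 3-G, 4-H, 5-D, 6-A, 7-C, 8-E.
All 8 left vertices are covered.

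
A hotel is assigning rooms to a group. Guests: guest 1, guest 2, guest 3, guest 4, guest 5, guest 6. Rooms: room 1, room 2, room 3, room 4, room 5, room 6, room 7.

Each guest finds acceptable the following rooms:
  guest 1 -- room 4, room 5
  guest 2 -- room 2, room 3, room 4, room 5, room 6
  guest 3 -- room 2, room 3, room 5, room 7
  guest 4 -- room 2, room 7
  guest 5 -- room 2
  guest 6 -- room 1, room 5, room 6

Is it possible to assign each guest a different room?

Yes

One maximum matching: guest 1–room 5, guest 2–room 4, guest 3–room 3, guest 4–room 7, guest 5–room 2, guest 6–room 6.
All 6 guests are covered.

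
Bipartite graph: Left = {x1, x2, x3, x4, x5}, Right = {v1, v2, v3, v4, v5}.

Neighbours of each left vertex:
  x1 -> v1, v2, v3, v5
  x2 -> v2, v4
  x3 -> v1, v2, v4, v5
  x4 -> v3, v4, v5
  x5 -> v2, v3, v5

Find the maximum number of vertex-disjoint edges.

One maximum matching: x1–v1, x2–v4, x3–v5, x4–v3, x5–v2.
This saturates every left vertex, so 5 is the maximum.

5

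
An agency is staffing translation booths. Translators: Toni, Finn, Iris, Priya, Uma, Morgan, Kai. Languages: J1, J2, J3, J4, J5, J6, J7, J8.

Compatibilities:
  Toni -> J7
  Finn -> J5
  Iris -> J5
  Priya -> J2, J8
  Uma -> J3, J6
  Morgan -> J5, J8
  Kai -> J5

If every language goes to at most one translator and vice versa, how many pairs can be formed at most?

5

A valid assignment of size 5: Toni→J7, Finn→J5, Priya→J2, Uma→J3, Morgan→J8.
The set {Finn, Iris, Kai} has only 1 neighbour ({J5}), so by Hall's theorem at most 5 of the 7 translators can be matched.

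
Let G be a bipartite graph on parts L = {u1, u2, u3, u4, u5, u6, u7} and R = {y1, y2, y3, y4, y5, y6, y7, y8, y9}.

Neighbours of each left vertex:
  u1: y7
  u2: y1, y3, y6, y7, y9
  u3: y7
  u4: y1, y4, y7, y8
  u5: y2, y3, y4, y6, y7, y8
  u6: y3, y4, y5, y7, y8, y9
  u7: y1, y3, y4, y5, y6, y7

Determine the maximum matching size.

6

For example, pair u1-y7, u2-y3, u4-y1, u5-y4, u6-y9, u7-y6.
The set {u1, u3} has only 1 neighbour ({y7}), so by Hall's theorem at most 6 of the 7 left vertices can be matched.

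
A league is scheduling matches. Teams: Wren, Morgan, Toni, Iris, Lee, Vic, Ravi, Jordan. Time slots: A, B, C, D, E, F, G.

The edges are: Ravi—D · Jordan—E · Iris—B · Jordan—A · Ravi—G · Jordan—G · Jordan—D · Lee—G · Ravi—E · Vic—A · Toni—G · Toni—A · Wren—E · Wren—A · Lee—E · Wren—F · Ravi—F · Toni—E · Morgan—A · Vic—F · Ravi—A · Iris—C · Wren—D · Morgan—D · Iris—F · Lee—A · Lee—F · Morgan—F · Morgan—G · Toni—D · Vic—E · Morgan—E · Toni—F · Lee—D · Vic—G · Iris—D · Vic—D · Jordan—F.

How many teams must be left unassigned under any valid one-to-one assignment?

2

One maximum matching: Wren–D, Morgan–F, Toni–E, Iris–B, Lee–A, Vic–G.
The set {Wren, Morgan, Toni, Lee, Vic, Ravi, Jordan} has only 5 neighbours ({A, D, E, F, G}), so by Hall's theorem at most 6 of the 8 teams can be matched.
That matches 6 of the 8, leaving 2 unmatched; no matching can do better.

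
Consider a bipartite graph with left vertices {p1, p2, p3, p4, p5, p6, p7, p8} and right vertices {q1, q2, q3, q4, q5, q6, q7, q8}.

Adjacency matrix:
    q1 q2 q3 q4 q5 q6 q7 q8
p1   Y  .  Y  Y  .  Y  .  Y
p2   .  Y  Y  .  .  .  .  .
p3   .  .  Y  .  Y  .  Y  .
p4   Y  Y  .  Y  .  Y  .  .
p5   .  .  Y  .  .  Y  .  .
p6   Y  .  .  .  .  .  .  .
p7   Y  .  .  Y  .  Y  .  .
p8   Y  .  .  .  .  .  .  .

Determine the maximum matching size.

7

One maximum matching: p1→q8, p2→q2, p3→q7, p4→q4, p5→q3, p6→q1, p7→q6.
The set {p6, p8} has only 1 neighbour ({q1}), so by Hall's theorem at most 7 of the 8 left vertices can be matched.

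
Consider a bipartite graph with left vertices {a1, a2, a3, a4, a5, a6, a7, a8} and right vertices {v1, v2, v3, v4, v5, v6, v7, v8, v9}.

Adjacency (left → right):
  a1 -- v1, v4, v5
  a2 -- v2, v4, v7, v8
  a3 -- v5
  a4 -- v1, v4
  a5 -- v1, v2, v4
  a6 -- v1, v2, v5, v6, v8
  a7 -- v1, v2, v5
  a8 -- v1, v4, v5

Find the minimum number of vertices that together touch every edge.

6

The 6 edges a1–v4, a2–v7, a3–v5, a4–v1, a5–v2, a6–v6 form a matching, so any vertex cover needs at least 6 vertices (one per matched edge).
Conversely {a2, a6, v1, v2, v4, v5} meets every edge and has exactly 6 vertices, so 6 is optimal.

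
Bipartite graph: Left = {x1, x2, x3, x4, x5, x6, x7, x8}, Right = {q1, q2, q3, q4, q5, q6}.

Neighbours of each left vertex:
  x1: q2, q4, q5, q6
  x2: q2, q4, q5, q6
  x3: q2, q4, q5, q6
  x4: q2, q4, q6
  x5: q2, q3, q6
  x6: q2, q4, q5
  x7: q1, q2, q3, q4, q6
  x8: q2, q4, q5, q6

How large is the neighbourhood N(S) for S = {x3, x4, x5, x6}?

The union of neighbours of {x3, x4, x5, x6} is {q2, q3, q4, q5, q6}, which has 5 elements.
Since |N(S)| = 5 ≥ |S| = 4, Hall's condition holds for this subset.

5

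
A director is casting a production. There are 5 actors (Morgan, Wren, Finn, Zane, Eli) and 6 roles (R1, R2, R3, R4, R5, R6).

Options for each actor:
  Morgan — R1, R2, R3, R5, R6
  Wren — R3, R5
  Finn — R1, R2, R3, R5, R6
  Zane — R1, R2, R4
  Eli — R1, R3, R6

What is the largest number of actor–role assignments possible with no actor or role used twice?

5

For example, pair Morgan-R2, Wren-R5, Finn-R3, Zane-R4, Eli-R6.
This saturates every actor, so 5 is the maximum.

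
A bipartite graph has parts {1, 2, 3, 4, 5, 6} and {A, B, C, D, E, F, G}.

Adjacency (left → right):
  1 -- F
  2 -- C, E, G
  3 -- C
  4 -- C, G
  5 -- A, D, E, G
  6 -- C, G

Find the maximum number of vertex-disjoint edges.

5

A valid assignment of size 5: 1→F, 2→E, 3→C, 4→G, 5→D.
The set {3, 4, 6} has only 2 neighbours ({C, G}), so by Hall's theorem at most 5 of the 6 left vertices can be matched.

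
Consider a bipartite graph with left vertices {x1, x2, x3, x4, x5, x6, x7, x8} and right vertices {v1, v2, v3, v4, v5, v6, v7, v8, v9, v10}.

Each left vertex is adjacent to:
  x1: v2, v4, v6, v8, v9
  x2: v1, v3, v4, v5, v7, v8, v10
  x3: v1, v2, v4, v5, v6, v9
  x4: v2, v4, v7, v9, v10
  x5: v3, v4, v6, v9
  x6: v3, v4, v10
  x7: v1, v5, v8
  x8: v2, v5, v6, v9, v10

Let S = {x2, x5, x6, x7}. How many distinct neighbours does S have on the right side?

The union of neighbours of {x2, x5, x6, x7} is {v1, v3, v4, v5, v6, v7, v8, v9, v10}, which has 9 elements.
Since |N(S)| = 9 ≥ |S| = 4, Hall's condition holds for this subset.

9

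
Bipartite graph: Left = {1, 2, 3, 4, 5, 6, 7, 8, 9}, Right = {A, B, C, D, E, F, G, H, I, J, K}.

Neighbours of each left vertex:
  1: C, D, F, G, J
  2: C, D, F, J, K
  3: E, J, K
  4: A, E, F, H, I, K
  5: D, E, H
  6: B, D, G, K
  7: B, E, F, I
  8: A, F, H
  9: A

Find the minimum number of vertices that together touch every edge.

The 9 edges 1–G, 2–J, 3–E, 4–K, 5–D, 6–B, 7–F, 8–H, 9–A form a matching, so any vertex cover needs at least 9 vertices (one per matched edge).
Conversely {1, 2, 3, 4, 5, 6, 7, 8, 9} meets every edge and has exactly 9 vertices, so 9 is optimal.

9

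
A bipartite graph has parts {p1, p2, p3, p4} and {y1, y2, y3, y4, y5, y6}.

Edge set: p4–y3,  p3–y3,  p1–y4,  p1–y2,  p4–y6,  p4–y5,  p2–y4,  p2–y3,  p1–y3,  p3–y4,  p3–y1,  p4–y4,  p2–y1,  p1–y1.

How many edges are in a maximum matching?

4

One maximum matching: p1→y2, p2→y4, p3→y1, p4→y3.
All 4 left vertices are matched, so no larger matching exists.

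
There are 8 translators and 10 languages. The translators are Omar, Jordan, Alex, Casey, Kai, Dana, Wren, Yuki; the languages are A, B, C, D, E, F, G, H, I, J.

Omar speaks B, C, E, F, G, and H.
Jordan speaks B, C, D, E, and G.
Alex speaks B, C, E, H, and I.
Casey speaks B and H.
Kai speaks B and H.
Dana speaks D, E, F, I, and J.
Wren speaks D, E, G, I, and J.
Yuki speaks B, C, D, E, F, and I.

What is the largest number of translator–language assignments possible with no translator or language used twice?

A valid assignment of size 8: Omar→F, Jordan→D, Alex→I, Casey→H, Kai→B, Dana→J, Wren→G, Yuki→E.
This saturates every translator, so 8 is the maximum.

8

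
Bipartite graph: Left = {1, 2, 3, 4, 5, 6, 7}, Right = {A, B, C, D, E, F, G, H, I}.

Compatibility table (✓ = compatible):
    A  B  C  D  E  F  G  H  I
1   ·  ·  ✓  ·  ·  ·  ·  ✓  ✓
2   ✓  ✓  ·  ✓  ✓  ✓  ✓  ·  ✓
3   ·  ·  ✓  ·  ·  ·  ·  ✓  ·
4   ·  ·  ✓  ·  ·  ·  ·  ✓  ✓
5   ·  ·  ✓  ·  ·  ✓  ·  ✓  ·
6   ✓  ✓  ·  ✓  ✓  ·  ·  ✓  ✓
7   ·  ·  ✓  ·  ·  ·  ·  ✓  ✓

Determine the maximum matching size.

For example, pair 1→I, 2→G, 3→H, 4→C, 5→F, 6→A.
The set {1, 3, 4, 7} has only 3 neighbours ({C, H, I}), so by Hall's theorem at most 6 of the 7 left vertices can be matched.

6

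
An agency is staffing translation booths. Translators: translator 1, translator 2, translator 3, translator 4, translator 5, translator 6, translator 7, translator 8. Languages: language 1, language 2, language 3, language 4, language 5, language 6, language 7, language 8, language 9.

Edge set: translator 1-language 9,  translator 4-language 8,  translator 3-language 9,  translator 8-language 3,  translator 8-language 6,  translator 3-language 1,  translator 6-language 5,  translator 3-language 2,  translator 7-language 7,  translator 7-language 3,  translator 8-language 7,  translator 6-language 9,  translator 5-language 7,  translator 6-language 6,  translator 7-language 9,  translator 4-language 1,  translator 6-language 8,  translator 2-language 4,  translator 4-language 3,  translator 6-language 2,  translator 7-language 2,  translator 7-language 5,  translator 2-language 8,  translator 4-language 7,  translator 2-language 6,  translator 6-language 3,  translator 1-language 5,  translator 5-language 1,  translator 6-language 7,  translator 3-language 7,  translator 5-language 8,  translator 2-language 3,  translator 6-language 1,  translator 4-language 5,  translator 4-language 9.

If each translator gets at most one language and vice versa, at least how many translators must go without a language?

0

One maximum matching: translator 1-language 5, translator 2-language 6, translator 3-language 1, translator 4-language 9, translator 5-language 8, translator 6-language 2, translator 7-language 3, translator 8-language 7.
All 8 translators are matched, so no larger matching exists.
That matches 8 of the 8, leaving 0 unmatched; no matching can do better.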